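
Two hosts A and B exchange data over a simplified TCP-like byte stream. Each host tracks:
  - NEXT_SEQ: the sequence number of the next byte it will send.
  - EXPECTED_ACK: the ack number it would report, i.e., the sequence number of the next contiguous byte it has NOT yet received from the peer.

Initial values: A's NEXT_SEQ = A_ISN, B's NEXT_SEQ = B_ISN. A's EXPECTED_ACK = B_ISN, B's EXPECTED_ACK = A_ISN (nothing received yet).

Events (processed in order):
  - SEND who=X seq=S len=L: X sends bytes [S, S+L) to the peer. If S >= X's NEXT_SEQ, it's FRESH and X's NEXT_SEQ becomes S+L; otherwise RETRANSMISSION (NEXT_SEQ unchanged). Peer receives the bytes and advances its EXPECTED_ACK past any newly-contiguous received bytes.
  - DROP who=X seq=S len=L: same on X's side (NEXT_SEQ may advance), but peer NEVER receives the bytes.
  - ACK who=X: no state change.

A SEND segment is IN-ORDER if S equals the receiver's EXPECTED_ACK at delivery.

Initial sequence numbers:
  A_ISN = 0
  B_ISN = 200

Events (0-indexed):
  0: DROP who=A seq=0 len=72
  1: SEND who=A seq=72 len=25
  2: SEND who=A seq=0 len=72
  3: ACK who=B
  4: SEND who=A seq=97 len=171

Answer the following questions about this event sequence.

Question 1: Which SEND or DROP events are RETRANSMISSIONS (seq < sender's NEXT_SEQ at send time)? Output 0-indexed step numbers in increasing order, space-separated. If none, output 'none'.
Answer: 2

Derivation:
Step 0: DROP seq=0 -> fresh
Step 1: SEND seq=72 -> fresh
Step 2: SEND seq=0 -> retransmit
Step 4: SEND seq=97 -> fresh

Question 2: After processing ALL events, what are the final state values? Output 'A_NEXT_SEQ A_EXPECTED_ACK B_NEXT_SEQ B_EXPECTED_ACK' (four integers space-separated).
After event 0: A_seq=72 A_ack=200 B_seq=200 B_ack=0
After event 1: A_seq=97 A_ack=200 B_seq=200 B_ack=0
After event 2: A_seq=97 A_ack=200 B_seq=200 B_ack=97
After event 3: A_seq=97 A_ack=200 B_seq=200 B_ack=97
After event 4: A_seq=268 A_ack=200 B_seq=200 B_ack=268

Answer: 268 200 200 268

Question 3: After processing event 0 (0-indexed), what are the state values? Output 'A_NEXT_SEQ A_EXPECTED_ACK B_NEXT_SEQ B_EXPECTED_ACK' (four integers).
After event 0: A_seq=72 A_ack=200 B_seq=200 B_ack=0

72 200 200 0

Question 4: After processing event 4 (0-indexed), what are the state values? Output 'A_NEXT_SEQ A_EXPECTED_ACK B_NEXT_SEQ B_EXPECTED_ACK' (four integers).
After event 0: A_seq=72 A_ack=200 B_seq=200 B_ack=0
After event 1: A_seq=97 A_ack=200 B_seq=200 B_ack=0
After event 2: A_seq=97 A_ack=200 B_seq=200 B_ack=97
After event 3: A_seq=97 A_ack=200 B_seq=200 B_ack=97
After event 4: A_seq=268 A_ack=200 B_seq=200 B_ack=268

268 200 200 268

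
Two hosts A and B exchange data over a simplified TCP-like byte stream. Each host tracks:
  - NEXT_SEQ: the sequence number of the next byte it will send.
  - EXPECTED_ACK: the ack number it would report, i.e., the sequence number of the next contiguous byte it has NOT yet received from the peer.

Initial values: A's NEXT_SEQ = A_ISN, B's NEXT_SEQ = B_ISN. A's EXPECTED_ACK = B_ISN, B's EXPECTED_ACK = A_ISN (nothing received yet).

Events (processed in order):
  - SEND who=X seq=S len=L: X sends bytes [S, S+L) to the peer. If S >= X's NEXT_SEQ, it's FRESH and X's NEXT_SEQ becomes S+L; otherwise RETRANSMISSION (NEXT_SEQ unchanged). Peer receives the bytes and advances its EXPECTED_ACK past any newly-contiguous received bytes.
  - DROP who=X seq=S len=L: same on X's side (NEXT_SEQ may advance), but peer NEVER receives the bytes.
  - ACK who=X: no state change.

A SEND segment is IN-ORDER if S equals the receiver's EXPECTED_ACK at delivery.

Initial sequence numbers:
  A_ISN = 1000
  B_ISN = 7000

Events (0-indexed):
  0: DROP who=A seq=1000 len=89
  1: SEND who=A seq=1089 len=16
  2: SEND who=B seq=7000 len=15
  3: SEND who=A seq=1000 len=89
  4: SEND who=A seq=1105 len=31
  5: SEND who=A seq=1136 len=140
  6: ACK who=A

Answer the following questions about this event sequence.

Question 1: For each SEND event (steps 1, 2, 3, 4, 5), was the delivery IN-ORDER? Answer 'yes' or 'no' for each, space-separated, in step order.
Step 1: SEND seq=1089 -> out-of-order
Step 2: SEND seq=7000 -> in-order
Step 3: SEND seq=1000 -> in-order
Step 4: SEND seq=1105 -> in-order
Step 5: SEND seq=1136 -> in-order

Answer: no yes yes yes yes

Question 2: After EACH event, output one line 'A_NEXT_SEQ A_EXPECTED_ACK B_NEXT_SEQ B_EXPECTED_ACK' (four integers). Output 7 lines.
1089 7000 7000 1000
1105 7000 7000 1000
1105 7015 7015 1000
1105 7015 7015 1105
1136 7015 7015 1136
1276 7015 7015 1276
1276 7015 7015 1276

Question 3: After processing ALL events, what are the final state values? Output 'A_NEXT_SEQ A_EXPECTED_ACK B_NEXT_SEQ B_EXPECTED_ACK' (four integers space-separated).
After event 0: A_seq=1089 A_ack=7000 B_seq=7000 B_ack=1000
After event 1: A_seq=1105 A_ack=7000 B_seq=7000 B_ack=1000
After event 2: A_seq=1105 A_ack=7015 B_seq=7015 B_ack=1000
After event 3: A_seq=1105 A_ack=7015 B_seq=7015 B_ack=1105
After event 4: A_seq=1136 A_ack=7015 B_seq=7015 B_ack=1136
After event 5: A_seq=1276 A_ack=7015 B_seq=7015 B_ack=1276
After event 6: A_seq=1276 A_ack=7015 B_seq=7015 B_ack=1276

Answer: 1276 7015 7015 1276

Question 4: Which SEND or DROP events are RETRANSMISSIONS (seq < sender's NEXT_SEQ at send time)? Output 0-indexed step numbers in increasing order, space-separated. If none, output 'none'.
Step 0: DROP seq=1000 -> fresh
Step 1: SEND seq=1089 -> fresh
Step 2: SEND seq=7000 -> fresh
Step 3: SEND seq=1000 -> retransmit
Step 4: SEND seq=1105 -> fresh
Step 5: SEND seq=1136 -> fresh

Answer: 3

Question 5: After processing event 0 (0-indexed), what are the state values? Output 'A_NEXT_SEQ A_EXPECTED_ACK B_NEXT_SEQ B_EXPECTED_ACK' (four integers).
After event 0: A_seq=1089 A_ack=7000 B_seq=7000 B_ack=1000

1089 7000 7000 1000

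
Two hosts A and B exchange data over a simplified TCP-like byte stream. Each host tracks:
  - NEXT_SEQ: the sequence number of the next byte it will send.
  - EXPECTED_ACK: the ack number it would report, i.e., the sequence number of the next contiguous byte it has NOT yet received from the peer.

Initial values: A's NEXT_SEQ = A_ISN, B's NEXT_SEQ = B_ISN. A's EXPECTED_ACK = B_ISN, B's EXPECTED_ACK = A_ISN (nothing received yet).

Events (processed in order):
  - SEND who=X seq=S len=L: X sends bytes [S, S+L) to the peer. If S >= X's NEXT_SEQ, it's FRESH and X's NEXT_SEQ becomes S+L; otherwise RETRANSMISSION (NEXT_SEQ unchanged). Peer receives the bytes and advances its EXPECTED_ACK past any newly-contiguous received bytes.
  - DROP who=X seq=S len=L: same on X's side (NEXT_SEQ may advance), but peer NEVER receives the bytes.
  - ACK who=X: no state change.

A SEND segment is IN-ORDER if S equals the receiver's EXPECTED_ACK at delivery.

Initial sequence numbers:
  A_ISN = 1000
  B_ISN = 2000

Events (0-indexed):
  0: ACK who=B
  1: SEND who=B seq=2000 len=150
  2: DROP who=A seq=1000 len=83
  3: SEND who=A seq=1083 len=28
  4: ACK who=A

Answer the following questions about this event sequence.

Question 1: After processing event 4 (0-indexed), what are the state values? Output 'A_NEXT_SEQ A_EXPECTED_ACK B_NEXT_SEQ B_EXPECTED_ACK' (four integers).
After event 0: A_seq=1000 A_ack=2000 B_seq=2000 B_ack=1000
After event 1: A_seq=1000 A_ack=2150 B_seq=2150 B_ack=1000
After event 2: A_seq=1083 A_ack=2150 B_seq=2150 B_ack=1000
After event 3: A_seq=1111 A_ack=2150 B_seq=2150 B_ack=1000
After event 4: A_seq=1111 A_ack=2150 B_seq=2150 B_ack=1000

1111 2150 2150 1000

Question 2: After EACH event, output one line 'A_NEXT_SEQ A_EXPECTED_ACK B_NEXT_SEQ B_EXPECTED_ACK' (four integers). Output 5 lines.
1000 2000 2000 1000
1000 2150 2150 1000
1083 2150 2150 1000
1111 2150 2150 1000
1111 2150 2150 1000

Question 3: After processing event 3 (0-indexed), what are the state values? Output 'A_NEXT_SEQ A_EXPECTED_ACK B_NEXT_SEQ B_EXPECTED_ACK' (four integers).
After event 0: A_seq=1000 A_ack=2000 B_seq=2000 B_ack=1000
After event 1: A_seq=1000 A_ack=2150 B_seq=2150 B_ack=1000
After event 2: A_seq=1083 A_ack=2150 B_seq=2150 B_ack=1000
After event 3: A_seq=1111 A_ack=2150 B_seq=2150 B_ack=1000

1111 2150 2150 1000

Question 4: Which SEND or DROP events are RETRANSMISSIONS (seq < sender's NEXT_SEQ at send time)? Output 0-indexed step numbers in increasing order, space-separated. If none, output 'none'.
Answer: none

Derivation:
Step 1: SEND seq=2000 -> fresh
Step 2: DROP seq=1000 -> fresh
Step 3: SEND seq=1083 -> fresh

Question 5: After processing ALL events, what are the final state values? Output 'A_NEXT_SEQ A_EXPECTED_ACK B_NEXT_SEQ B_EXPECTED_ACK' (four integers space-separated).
After event 0: A_seq=1000 A_ack=2000 B_seq=2000 B_ack=1000
After event 1: A_seq=1000 A_ack=2150 B_seq=2150 B_ack=1000
After event 2: A_seq=1083 A_ack=2150 B_seq=2150 B_ack=1000
After event 3: A_seq=1111 A_ack=2150 B_seq=2150 B_ack=1000
After event 4: A_seq=1111 A_ack=2150 B_seq=2150 B_ack=1000

Answer: 1111 2150 2150 1000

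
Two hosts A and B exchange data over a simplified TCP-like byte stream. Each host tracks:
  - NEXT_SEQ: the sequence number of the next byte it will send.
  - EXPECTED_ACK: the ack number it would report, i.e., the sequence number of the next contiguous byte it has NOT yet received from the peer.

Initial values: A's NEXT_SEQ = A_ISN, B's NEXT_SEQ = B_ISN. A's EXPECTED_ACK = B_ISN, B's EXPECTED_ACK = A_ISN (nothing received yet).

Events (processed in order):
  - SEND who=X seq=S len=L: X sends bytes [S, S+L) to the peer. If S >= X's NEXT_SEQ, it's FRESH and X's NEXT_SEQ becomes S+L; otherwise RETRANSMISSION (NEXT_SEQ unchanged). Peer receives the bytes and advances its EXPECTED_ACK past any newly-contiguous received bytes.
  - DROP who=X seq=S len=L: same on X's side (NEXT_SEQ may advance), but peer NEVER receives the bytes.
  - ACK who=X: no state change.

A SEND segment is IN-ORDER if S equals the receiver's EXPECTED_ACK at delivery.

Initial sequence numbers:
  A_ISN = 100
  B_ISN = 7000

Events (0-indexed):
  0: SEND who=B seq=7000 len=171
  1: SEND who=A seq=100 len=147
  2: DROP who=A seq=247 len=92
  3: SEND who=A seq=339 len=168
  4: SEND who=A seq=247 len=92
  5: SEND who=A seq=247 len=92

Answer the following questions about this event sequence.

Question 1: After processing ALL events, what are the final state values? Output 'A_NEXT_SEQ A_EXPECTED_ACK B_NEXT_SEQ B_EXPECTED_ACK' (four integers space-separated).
Answer: 507 7171 7171 507

Derivation:
After event 0: A_seq=100 A_ack=7171 B_seq=7171 B_ack=100
After event 1: A_seq=247 A_ack=7171 B_seq=7171 B_ack=247
After event 2: A_seq=339 A_ack=7171 B_seq=7171 B_ack=247
After event 3: A_seq=507 A_ack=7171 B_seq=7171 B_ack=247
After event 4: A_seq=507 A_ack=7171 B_seq=7171 B_ack=507
After event 5: A_seq=507 A_ack=7171 B_seq=7171 B_ack=507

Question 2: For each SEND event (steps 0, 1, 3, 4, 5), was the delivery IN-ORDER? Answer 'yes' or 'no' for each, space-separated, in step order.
Step 0: SEND seq=7000 -> in-order
Step 1: SEND seq=100 -> in-order
Step 3: SEND seq=339 -> out-of-order
Step 4: SEND seq=247 -> in-order
Step 5: SEND seq=247 -> out-of-order

Answer: yes yes no yes no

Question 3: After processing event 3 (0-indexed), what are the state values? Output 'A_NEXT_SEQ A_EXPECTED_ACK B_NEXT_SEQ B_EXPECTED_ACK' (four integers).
After event 0: A_seq=100 A_ack=7171 B_seq=7171 B_ack=100
After event 1: A_seq=247 A_ack=7171 B_seq=7171 B_ack=247
After event 2: A_seq=339 A_ack=7171 B_seq=7171 B_ack=247
After event 3: A_seq=507 A_ack=7171 B_seq=7171 B_ack=247

507 7171 7171 247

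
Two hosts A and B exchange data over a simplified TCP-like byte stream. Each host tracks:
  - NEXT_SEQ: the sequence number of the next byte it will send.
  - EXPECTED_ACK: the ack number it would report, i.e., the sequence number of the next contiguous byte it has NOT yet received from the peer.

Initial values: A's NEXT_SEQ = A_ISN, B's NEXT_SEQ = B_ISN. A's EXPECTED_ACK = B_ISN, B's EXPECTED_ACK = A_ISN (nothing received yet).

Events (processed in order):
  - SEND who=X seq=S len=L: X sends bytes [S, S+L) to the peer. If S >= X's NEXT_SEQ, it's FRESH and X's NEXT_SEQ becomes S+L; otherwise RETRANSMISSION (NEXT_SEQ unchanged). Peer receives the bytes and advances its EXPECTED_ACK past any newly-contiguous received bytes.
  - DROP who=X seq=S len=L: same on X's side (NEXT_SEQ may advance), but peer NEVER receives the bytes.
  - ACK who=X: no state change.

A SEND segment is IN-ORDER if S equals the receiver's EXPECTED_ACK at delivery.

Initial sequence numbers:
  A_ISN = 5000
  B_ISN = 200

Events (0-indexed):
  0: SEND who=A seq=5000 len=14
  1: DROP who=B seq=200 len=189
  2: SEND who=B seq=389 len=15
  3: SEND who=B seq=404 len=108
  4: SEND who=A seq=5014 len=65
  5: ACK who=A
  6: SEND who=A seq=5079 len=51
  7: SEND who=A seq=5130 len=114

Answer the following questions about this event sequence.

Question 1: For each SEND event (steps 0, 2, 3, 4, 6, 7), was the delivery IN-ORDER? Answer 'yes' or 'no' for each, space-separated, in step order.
Step 0: SEND seq=5000 -> in-order
Step 2: SEND seq=389 -> out-of-order
Step 3: SEND seq=404 -> out-of-order
Step 4: SEND seq=5014 -> in-order
Step 6: SEND seq=5079 -> in-order
Step 7: SEND seq=5130 -> in-order

Answer: yes no no yes yes yes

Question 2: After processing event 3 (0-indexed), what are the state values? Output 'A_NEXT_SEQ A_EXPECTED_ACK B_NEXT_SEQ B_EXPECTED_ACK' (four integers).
After event 0: A_seq=5014 A_ack=200 B_seq=200 B_ack=5014
After event 1: A_seq=5014 A_ack=200 B_seq=389 B_ack=5014
After event 2: A_seq=5014 A_ack=200 B_seq=404 B_ack=5014
After event 3: A_seq=5014 A_ack=200 B_seq=512 B_ack=5014

5014 200 512 5014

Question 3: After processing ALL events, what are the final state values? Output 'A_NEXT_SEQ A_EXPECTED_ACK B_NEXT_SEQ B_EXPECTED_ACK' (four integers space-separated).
After event 0: A_seq=5014 A_ack=200 B_seq=200 B_ack=5014
After event 1: A_seq=5014 A_ack=200 B_seq=389 B_ack=5014
After event 2: A_seq=5014 A_ack=200 B_seq=404 B_ack=5014
After event 3: A_seq=5014 A_ack=200 B_seq=512 B_ack=5014
After event 4: A_seq=5079 A_ack=200 B_seq=512 B_ack=5079
After event 5: A_seq=5079 A_ack=200 B_seq=512 B_ack=5079
After event 6: A_seq=5130 A_ack=200 B_seq=512 B_ack=5130
After event 7: A_seq=5244 A_ack=200 B_seq=512 B_ack=5244

Answer: 5244 200 512 5244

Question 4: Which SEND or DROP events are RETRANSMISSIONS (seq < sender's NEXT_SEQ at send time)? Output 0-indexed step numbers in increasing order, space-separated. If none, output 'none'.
Answer: none

Derivation:
Step 0: SEND seq=5000 -> fresh
Step 1: DROP seq=200 -> fresh
Step 2: SEND seq=389 -> fresh
Step 3: SEND seq=404 -> fresh
Step 4: SEND seq=5014 -> fresh
Step 6: SEND seq=5079 -> fresh
Step 7: SEND seq=5130 -> fresh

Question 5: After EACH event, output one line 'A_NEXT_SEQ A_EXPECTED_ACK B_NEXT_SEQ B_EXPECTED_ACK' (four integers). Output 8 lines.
5014 200 200 5014
5014 200 389 5014
5014 200 404 5014
5014 200 512 5014
5079 200 512 5079
5079 200 512 5079
5130 200 512 5130
5244 200 512 5244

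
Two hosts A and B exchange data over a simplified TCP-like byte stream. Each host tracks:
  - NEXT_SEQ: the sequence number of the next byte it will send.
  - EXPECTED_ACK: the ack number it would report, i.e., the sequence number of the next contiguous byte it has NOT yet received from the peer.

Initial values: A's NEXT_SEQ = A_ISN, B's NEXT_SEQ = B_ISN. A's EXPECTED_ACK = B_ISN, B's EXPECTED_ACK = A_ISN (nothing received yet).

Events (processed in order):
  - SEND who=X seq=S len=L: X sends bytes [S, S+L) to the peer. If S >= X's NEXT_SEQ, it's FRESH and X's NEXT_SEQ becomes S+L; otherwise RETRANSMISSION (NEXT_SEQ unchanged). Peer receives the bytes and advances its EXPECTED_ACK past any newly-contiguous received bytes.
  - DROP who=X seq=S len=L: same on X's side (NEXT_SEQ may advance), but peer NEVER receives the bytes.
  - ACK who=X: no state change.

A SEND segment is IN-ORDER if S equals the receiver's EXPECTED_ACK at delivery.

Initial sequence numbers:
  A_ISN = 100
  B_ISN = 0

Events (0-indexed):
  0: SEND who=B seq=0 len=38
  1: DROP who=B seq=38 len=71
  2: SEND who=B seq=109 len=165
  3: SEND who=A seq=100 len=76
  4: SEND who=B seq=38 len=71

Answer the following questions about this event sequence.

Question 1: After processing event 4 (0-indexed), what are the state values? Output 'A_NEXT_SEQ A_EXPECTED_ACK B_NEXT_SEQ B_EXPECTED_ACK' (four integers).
After event 0: A_seq=100 A_ack=38 B_seq=38 B_ack=100
After event 1: A_seq=100 A_ack=38 B_seq=109 B_ack=100
After event 2: A_seq=100 A_ack=38 B_seq=274 B_ack=100
After event 3: A_seq=176 A_ack=38 B_seq=274 B_ack=176
After event 4: A_seq=176 A_ack=274 B_seq=274 B_ack=176

176 274 274 176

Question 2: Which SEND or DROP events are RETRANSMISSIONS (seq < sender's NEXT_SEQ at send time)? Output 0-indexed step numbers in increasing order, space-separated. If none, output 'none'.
Answer: 4

Derivation:
Step 0: SEND seq=0 -> fresh
Step 1: DROP seq=38 -> fresh
Step 2: SEND seq=109 -> fresh
Step 3: SEND seq=100 -> fresh
Step 4: SEND seq=38 -> retransmit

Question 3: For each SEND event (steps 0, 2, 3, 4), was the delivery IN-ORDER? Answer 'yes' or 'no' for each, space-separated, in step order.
Answer: yes no yes yes

Derivation:
Step 0: SEND seq=0 -> in-order
Step 2: SEND seq=109 -> out-of-order
Step 3: SEND seq=100 -> in-order
Step 4: SEND seq=38 -> in-order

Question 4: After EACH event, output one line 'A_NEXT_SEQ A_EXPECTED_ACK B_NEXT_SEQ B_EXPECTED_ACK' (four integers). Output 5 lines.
100 38 38 100
100 38 109 100
100 38 274 100
176 38 274 176
176 274 274 176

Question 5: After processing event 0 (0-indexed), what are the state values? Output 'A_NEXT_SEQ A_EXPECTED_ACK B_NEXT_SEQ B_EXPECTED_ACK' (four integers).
After event 0: A_seq=100 A_ack=38 B_seq=38 B_ack=100

100 38 38 100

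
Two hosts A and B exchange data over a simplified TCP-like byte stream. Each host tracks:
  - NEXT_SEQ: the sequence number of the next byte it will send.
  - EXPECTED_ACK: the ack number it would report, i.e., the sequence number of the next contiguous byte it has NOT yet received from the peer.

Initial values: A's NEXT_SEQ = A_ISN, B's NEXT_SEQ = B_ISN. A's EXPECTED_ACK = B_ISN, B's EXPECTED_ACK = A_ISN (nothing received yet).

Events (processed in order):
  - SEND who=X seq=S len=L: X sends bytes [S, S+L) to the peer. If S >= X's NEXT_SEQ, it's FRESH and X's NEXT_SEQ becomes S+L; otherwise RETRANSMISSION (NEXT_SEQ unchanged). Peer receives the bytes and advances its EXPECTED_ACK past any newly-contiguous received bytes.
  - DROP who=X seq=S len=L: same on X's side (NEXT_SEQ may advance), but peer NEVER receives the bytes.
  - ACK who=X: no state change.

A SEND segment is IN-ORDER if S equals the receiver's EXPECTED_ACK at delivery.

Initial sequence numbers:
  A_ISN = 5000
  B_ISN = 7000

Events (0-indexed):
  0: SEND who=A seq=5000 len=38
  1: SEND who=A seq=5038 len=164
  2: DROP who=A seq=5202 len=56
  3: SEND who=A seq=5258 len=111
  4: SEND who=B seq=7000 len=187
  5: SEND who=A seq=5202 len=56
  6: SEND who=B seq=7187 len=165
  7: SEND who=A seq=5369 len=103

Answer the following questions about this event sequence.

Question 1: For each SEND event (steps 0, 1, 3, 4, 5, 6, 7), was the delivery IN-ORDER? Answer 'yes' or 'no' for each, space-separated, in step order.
Step 0: SEND seq=5000 -> in-order
Step 1: SEND seq=5038 -> in-order
Step 3: SEND seq=5258 -> out-of-order
Step 4: SEND seq=7000 -> in-order
Step 5: SEND seq=5202 -> in-order
Step 6: SEND seq=7187 -> in-order
Step 7: SEND seq=5369 -> in-order

Answer: yes yes no yes yes yes yes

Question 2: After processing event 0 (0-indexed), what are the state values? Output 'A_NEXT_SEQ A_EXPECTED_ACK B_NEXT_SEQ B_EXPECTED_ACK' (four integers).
After event 0: A_seq=5038 A_ack=7000 B_seq=7000 B_ack=5038

5038 7000 7000 5038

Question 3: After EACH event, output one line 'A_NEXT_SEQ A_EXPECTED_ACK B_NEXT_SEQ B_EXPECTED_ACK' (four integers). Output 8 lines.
5038 7000 7000 5038
5202 7000 7000 5202
5258 7000 7000 5202
5369 7000 7000 5202
5369 7187 7187 5202
5369 7187 7187 5369
5369 7352 7352 5369
5472 7352 7352 5472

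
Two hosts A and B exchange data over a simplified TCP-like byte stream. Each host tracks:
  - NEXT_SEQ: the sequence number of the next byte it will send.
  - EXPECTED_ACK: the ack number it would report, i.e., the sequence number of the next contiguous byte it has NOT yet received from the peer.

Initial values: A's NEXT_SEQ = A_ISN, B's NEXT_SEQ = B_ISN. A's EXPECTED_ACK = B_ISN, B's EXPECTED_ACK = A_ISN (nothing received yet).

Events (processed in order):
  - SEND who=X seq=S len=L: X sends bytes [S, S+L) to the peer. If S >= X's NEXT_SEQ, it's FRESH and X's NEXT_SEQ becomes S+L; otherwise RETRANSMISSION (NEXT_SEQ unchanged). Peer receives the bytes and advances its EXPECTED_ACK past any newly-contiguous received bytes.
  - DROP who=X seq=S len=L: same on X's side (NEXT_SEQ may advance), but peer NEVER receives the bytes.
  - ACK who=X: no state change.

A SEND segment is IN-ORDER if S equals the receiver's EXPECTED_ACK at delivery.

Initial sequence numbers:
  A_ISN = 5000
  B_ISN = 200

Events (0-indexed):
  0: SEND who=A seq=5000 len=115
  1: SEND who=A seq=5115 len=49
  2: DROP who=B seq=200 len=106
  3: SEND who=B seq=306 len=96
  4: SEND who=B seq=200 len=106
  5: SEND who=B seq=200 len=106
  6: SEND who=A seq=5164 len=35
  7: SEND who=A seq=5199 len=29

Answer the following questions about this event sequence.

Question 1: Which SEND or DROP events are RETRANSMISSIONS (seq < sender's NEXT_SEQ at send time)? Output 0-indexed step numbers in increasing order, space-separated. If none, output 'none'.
Step 0: SEND seq=5000 -> fresh
Step 1: SEND seq=5115 -> fresh
Step 2: DROP seq=200 -> fresh
Step 3: SEND seq=306 -> fresh
Step 4: SEND seq=200 -> retransmit
Step 5: SEND seq=200 -> retransmit
Step 6: SEND seq=5164 -> fresh
Step 7: SEND seq=5199 -> fresh

Answer: 4 5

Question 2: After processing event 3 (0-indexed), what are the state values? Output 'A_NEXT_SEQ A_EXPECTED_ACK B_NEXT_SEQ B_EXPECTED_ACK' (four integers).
After event 0: A_seq=5115 A_ack=200 B_seq=200 B_ack=5115
After event 1: A_seq=5164 A_ack=200 B_seq=200 B_ack=5164
After event 2: A_seq=5164 A_ack=200 B_seq=306 B_ack=5164
After event 3: A_seq=5164 A_ack=200 B_seq=402 B_ack=5164

5164 200 402 5164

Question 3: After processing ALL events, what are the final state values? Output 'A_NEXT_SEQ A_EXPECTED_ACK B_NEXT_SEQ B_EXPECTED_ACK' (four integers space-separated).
After event 0: A_seq=5115 A_ack=200 B_seq=200 B_ack=5115
After event 1: A_seq=5164 A_ack=200 B_seq=200 B_ack=5164
After event 2: A_seq=5164 A_ack=200 B_seq=306 B_ack=5164
After event 3: A_seq=5164 A_ack=200 B_seq=402 B_ack=5164
After event 4: A_seq=5164 A_ack=402 B_seq=402 B_ack=5164
After event 5: A_seq=5164 A_ack=402 B_seq=402 B_ack=5164
After event 6: A_seq=5199 A_ack=402 B_seq=402 B_ack=5199
After event 7: A_seq=5228 A_ack=402 B_seq=402 B_ack=5228

Answer: 5228 402 402 5228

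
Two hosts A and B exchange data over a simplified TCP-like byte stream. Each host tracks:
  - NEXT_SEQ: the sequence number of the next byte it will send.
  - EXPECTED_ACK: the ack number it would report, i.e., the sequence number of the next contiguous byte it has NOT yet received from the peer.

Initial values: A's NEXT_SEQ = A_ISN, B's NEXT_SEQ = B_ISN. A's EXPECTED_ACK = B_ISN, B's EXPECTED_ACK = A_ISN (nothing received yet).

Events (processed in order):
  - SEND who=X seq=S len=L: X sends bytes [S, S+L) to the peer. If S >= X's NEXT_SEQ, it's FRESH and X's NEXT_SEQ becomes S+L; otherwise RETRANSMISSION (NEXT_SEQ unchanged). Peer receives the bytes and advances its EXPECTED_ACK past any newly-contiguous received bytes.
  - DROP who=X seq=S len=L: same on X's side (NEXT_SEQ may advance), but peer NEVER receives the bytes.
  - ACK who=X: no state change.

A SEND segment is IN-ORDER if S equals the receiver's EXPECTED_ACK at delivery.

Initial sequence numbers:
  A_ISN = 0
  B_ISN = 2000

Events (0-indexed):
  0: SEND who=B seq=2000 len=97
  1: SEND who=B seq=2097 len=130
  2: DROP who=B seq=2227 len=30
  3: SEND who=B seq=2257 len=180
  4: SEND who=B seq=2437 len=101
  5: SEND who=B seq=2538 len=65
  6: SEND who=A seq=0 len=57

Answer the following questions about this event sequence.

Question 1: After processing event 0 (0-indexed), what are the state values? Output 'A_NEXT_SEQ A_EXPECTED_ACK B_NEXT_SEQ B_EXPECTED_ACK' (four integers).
After event 0: A_seq=0 A_ack=2097 B_seq=2097 B_ack=0

0 2097 2097 0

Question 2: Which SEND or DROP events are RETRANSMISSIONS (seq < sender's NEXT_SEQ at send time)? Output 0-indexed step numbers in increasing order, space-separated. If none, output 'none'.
Answer: none

Derivation:
Step 0: SEND seq=2000 -> fresh
Step 1: SEND seq=2097 -> fresh
Step 2: DROP seq=2227 -> fresh
Step 3: SEND seq=2257 -> fresh
Step 4: SEND seq=2437 -> fresh
Step 5: SEND seq=2538 -> fresh
Step 6: SEND seq=0 -> fresh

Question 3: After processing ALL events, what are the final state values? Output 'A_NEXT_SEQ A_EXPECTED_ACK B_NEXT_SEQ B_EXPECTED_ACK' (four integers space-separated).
After event 0: A_seq=0 A_ack=2097 B_seq=2097 B_ack=0
After event 1: A_seq=0 A_ack=2227 B_seq=2227 B_ack=0
After event 2: A_seq=0 A_ack=2227 B_seq=2257 B_ack=0
After event 3: A_seq=0 A_ack=2227 B_seq=2437 B_ack=0
After event 4: A_seq=0 A_ack=2227 B_seq=2538 B_ack=0
After event 5: A_seq=0 A_ack=2227 B_seq=2603 B_ack=0
After event 6: A_seq=57 A_ack=2227 B_seq=2603 B_ack=57

Answer: 57 2227 2603 57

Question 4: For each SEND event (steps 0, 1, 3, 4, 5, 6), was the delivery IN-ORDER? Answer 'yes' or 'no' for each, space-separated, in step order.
Step 0: SEND seq=2000 -> in-order
Step 1: SEND seq=2097 -> in-order
Step 3: SEND seq=2257 -> out-of-order
Step 4: SEND seq=2437 -> out-of-order
Step 5: SEND seq=2538 -> out-of-order
Step 6: SEND seq=0 -> in-order

Answer: yes yes no no no yes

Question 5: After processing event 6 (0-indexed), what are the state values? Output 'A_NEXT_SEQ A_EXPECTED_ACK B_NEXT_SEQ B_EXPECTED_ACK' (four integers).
After event 0: A_seq=0 A_ack=2097 B_seq=2097 B_ack=0
After event 1: A_seq=0 A_ack=2227 B_seq=2227 B_ack=0
After event 2: A_seq=0 A_ack=2227 B_seq=2257 B_ack=0
After event 3: A_seq=0 A_ack=2227 B_seq=2437 B_ack=0
After event 4: A_seq=0 A_ack=2227 B_seq=2538 B_ack=0
After event 5: A_seq=0 A_ack=2227 B_seq=2603 B_ack=0
After event 6: A_seq=57 A_ack=2227 B_seq=2603 B_ack=57

57 2227 2603 57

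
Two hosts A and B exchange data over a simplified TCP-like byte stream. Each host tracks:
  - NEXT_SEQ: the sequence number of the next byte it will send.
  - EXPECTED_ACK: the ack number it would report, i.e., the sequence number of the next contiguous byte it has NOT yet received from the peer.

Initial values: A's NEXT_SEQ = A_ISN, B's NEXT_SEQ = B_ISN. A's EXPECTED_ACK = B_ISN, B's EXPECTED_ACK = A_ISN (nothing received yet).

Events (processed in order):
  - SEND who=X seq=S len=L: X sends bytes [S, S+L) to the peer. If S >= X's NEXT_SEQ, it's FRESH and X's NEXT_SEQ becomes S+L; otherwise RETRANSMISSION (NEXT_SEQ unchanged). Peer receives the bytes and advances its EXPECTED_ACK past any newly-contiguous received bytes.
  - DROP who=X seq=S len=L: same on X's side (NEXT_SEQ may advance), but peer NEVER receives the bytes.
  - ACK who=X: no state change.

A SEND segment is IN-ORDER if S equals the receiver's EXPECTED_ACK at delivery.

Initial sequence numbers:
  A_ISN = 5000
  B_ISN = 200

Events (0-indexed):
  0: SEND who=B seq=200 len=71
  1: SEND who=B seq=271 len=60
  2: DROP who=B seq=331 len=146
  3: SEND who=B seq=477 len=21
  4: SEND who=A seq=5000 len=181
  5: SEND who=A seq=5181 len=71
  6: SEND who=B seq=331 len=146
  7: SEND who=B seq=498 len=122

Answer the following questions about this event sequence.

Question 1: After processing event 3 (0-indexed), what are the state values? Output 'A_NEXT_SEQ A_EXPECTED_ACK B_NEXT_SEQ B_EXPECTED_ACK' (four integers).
After event 0: A_seq=5000 A_ack=271 B_seq=271 B_ack=5000
After event 1: A_seq=5000 A_ack=331 B_seq=331 B_ack=5000
After event 2: A_seq=5000 A_ack=331 B_seq=477 B_ack=5000
After event 3: A_seq=5000 A_ack=331 B_seq=498 B_ack=5000

5000 331 498 5000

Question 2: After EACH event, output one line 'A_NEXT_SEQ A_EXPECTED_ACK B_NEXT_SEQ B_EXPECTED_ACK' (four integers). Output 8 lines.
5000 271 271 5000
5000 331 331 5000
5000 331 477 5000
5000 331 498 5000
5181 331 498 5181
5252 331 498 5252
5252 498 498 5252
5252 620 620 5252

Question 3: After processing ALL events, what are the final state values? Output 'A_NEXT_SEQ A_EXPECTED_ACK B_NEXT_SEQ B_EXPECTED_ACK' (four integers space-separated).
Answer: 5252 620 620 5252

Derivation:
After event 0: A_seq=5000 A_ack=271 B_seq=271 B_ack=5000
After event 1: A_seq=5000 A_ack=331 B_seq=331 B_ack=5000
After event 2: A_seq=5000 A_ack=331 B_seq=477 B_ack=5000
After event 3: A_seq=5000 A_ack=331 B_seq=498 B_ack=5000
After event 4: A_seq=5181 A_ack=331 B_seq=498 B_ack=5181
After event 5: A_seq=5252 A_ack=331 B_seq=498 B_ack=5252
After event 6: A_seq=5252 A_ack=498 B_seq=498 B_ack=5252
After event 7: A_seq=5252 A_ack=620 B_seq=620 B_ack=5252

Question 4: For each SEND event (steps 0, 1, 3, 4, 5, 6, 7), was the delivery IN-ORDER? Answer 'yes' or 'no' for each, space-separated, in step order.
Step 0: SEND seq=200 -> in-order
Step 1: SEND seq=271 -> in-order
Step 3: SEND seq=477 -> out-of-order
Step 4: SEND seq=5000 -> in-order
Step 5: SEND seq=5181 -> in-order
Step 6: SEND seq=331 -> in-order
Step 7: SEND seq=498 -> in-order

Answer: yes yes no yes yes yes yes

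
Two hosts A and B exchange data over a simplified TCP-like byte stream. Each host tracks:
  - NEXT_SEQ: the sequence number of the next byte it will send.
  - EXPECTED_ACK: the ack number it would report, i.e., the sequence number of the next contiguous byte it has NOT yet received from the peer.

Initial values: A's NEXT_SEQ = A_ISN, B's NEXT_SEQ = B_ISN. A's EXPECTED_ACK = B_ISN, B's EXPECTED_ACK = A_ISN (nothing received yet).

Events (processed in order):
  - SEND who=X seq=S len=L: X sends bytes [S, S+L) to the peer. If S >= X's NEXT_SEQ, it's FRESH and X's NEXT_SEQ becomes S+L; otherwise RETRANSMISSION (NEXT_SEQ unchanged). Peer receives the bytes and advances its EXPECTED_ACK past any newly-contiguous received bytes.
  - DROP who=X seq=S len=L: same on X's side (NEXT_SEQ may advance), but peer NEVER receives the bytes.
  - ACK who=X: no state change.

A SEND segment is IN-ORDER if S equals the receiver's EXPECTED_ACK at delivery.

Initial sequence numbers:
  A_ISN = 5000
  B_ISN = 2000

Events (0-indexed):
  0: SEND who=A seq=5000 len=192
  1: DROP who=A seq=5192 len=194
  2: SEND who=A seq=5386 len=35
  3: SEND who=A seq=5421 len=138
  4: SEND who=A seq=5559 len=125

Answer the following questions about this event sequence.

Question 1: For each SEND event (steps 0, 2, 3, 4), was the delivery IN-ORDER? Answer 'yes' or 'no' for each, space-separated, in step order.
Step 0: SEND seq=5000 -> in-order
Step 2: SEND seq=5386 -> out-of-order
Step 3: SEND seq=5421 -> out-of-order
Step 4: SEND seq=5559 -> out-of-order

Answer: yes no no no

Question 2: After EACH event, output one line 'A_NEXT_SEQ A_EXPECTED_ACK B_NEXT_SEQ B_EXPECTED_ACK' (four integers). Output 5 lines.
5192 2000 2000 5192
5386 2000 2000 5192
5421 2000 2000 5192
5559 2000 2000 5192
5684 2000 2000 5192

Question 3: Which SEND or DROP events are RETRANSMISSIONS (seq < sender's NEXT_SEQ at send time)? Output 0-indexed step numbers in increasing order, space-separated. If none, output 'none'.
Step 0: SEND seq=5000 -> fresh
Step 1: DROP seq=5192 -> fresh
Step 2: SEND seq=5386 -> fresh
Step 3: SEND seq=5421 -> fresh
Step 4: SEND seq=5559 -> fresh

Answer: none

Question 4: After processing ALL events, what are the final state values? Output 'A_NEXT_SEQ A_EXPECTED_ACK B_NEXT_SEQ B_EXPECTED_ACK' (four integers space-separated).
Answer: 5684 2000 2000 5192

Derivation:
After event 0: A_seq=5192 A_ack=2000 B_seq=2000 B_ack=5192
After event 1: A_seq=5386 A_ack=2000 B_seq=2000 B_ack=5192
After event 2: A_seq=5421 A_ack=2000 B_seq=2000 B_ack=5192
After event 3: A_seq=5559 A_ack=2000 B_seq=2000 B_ack=5192
After event 4: A_seq=5684 A_ack=2000 B_seq=2000 B_ack=5192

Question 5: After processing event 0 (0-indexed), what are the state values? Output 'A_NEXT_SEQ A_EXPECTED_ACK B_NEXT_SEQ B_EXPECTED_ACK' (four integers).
After event 0: A_seq=5192 A_ack=2000 B_seq=2000 B_ack=5192

5192 2000 2000 5192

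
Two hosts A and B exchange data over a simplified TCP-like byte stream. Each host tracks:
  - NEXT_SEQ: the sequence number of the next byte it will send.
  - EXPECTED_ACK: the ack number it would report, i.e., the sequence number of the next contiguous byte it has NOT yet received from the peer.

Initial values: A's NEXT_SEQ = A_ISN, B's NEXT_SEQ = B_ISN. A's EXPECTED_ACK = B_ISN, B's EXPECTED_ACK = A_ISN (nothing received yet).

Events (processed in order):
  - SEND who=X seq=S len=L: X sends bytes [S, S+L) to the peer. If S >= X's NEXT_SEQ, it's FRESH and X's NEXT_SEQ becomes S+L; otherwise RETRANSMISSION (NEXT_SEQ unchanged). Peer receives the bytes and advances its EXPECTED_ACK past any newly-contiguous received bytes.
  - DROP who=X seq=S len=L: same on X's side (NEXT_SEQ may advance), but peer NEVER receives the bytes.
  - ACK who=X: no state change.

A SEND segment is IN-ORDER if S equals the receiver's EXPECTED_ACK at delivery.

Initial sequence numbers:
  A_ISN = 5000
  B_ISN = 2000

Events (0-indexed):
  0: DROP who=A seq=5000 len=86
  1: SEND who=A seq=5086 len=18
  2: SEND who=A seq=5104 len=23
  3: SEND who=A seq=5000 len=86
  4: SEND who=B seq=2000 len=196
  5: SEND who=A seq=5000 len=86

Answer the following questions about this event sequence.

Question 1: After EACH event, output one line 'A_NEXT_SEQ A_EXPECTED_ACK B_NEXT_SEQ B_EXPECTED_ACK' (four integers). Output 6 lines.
5086 2000 2000 5000
5104 2000 2000 5000
5127 2000 2000 5000
5127 2000 2000 5127
5127 2196 2196 5127
5127 2196 2196 5127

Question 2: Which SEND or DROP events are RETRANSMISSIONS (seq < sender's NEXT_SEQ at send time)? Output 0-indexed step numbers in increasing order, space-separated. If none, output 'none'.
Step 0: DROP seq=5000 -> fresh
Step 1: SEND seq=5086 -> fresh
Step 2: SEND seq=5104 -> fresh
Step 3: SEND seq=5000 -> retransmit
Step 4: SEND seq=2000 -> fresh
Step 5: SEND seq=5000 -> retransmit

Answer: 3 5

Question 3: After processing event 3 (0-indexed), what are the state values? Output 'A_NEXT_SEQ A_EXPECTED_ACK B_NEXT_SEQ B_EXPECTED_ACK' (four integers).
After event 0: A_seq=5086 A_ack=2000 B_seq=2000 B_ack=5000
After event 1: A_seq=5104 A_ack=2000 B_seq=2000 B_ack=5000
After event 2: A_seq=5127 A_ack=2000 B_seq=2000 B_ack=5000
After event 3: A_seq=5127 A_ack=2000 B_seq=2000 B_ack=5127

5127 2000 2000 5127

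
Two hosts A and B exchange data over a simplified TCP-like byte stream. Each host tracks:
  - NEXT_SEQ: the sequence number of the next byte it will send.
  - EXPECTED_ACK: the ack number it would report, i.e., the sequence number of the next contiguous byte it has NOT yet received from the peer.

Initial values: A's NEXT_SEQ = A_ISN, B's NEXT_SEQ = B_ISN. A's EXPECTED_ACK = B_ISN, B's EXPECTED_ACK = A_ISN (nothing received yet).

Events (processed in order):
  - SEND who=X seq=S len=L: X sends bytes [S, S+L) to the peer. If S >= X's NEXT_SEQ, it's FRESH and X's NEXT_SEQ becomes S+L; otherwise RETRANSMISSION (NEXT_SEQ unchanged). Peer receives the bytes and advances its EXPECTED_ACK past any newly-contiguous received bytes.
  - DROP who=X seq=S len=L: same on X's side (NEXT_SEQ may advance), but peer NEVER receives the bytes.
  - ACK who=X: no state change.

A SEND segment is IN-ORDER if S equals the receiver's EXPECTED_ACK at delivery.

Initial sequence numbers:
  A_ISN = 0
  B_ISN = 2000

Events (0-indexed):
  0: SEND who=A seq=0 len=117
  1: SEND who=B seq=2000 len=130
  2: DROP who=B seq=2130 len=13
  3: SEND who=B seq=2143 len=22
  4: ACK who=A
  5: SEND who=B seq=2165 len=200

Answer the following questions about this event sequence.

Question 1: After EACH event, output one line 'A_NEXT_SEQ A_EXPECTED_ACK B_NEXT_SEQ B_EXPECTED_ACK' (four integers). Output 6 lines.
117 2000 2000 117
117 2130 2130 117
117 2130 2143 117
117 2130 2165 117
117 2130 2165 117
117 2130 2365 117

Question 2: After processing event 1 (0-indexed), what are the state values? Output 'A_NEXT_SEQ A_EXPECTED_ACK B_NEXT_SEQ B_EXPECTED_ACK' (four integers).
After event 0: A_seq=117 A_ack=2000 B_seq=2000 B_ack=117
After event 1: A_seq=117 A_ack=2130 B_seq=2130 B_ack=117

117 2130 2130 117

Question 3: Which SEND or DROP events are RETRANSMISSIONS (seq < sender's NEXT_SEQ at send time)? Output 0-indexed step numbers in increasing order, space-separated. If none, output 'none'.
Answer: none

Derivation:
Step 0: SEND seq=0 -> fresh
Step 1: SEND seq=2000 -> fresh
Step 2: DROP seq=2130 -> fresh
Step 3: SEND seq=2143 -> fresh
Step 5: SEND seq=2165 -> fresh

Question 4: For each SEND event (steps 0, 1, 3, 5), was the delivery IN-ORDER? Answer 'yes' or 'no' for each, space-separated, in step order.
Answer: yes yes no no

Derivation:
Step 0: SEND seq=0 -> in-order
Step 1: SEND seq=2000 -> in-order
Step 3: SEND seq=2143 -> out-of-order
Step 5: SEND seq=2165 -> out-of-order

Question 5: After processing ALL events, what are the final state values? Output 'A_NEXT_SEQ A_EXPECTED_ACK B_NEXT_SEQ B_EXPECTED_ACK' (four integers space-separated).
After event 0: A_seq=117 A_ack=2000 B_seq=2000 B_ack=117
After event 1: A_seq=117 A_ack=2130 B_seq=2130 B_ack=117
After event 2: A_seq=117 A_ack=2130 B_seq=2143 B_ack=117
After event 3: A_seq=117 A_ack=2130 B_seq=2165 B_ack=117
After event 4: A_seq=117 A_ack=2130 B_seq=2165 B_ack=117
After event 5: A_seq=117 A_ack=2130 B_seq=2365 B_ack=117

Answer: 117 2130 2365 117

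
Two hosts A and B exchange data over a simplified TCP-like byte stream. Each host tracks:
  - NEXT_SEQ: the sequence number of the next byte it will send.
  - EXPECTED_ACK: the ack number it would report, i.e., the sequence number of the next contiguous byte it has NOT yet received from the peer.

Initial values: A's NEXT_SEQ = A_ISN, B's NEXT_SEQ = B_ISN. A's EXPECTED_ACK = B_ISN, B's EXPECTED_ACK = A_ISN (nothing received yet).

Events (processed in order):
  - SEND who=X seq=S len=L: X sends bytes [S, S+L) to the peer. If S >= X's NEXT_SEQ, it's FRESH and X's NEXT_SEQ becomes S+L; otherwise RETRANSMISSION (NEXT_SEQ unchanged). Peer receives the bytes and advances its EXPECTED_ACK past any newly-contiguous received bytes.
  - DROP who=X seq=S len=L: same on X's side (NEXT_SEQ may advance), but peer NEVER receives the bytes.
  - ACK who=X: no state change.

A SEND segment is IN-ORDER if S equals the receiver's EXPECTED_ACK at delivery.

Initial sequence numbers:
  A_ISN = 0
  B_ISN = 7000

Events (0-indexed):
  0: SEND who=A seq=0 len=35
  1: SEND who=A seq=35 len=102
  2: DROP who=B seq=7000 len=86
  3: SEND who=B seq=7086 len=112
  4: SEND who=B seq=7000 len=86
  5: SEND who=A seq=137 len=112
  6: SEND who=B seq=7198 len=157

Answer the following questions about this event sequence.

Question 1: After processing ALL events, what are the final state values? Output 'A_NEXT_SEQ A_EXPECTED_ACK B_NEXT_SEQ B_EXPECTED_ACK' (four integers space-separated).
Answer: 249 7355 7355 249

Derivation:
After event 0: A_seq=35 A_ack=7000 B_seq=7000 B_ack=35
After event 1: A_seq=137 A_ack=7000 B_seq=7000 B_ack=137
After event 2: A_seq=137 A_ack=7000 B_seq=7086 B_ack=137
After event 3: A_seq=137 A_ack=7000 B_seq=7198 B_ack=137
After event 4: A_seq=137 A_ack=7198 B_seq=7198 B_ack=137
After event 5: A_seq=249 A_ack=7198 B_seq=7198 B_ack=249
After event 6: A_seq=249 A_ack=7355 B_seq=7355 B_ack=249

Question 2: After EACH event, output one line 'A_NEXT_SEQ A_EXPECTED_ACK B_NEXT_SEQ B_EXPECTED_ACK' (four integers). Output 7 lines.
35 7000 7000 35
137 7000 7000 137
137 7000 7086 137
137 7000 7198 137
137 7198 7198 137
249 7198 7198 249
249 7355 7355 249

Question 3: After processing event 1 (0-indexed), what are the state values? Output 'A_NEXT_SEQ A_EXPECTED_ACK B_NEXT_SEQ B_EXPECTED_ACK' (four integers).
After event 0: A_seq=35 A_ack=7000 B_seq=7000 B_ack=35
After event 1: A_seq=137 A_ack=7000 B_seq=7000 B_ack=137

137 7000 7000 137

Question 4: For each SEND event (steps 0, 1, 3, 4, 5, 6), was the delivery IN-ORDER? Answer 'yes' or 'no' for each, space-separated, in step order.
Answer: yes yes no yes yes yes

Derivation:
Step 0: SEND seq=0 -> in-order
Step 1: SEND seq=35 -> in-order
Step 3: SEND seq=7086 -> out-of-order
Step 4: SEND seq=7000 -> in-order
Step 5: SEND seq=137 -> in-order
Step 6: SEND seq=7198 -> in-order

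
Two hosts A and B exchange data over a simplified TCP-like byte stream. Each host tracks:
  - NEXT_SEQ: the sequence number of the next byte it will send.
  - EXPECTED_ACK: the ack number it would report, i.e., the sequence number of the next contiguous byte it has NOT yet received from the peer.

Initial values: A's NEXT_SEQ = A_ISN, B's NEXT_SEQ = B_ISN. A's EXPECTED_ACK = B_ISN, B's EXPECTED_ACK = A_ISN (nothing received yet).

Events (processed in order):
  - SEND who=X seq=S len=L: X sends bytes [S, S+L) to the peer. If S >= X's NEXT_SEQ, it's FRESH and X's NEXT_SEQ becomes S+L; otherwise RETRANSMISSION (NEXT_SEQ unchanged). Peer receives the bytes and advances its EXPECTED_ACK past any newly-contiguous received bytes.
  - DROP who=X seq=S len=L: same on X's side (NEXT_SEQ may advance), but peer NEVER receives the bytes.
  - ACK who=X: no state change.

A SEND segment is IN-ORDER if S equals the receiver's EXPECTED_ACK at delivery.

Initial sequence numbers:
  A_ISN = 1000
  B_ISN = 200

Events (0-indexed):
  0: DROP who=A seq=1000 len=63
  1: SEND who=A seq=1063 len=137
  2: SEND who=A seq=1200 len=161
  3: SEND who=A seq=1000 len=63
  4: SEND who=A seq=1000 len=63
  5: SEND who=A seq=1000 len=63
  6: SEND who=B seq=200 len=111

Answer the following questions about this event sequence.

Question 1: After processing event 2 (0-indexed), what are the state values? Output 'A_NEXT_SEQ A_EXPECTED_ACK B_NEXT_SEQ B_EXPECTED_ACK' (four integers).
After event 0: A_seq=1063 A_ack=200 B_seq=200 B_ack=1000
After event 1: A_seq=1200 A_ack=200 B_seq=200 B_ack=1000
After event 2: A_seq=1361 A_ack=200 B_seq=200 B_ack=1000

1361 200 200 1000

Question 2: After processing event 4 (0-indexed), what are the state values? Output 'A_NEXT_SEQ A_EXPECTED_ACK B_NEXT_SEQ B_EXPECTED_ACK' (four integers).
After event 0: A_seq=1063 A_ack=200 B_seq=200 B_ack=1000
After event 1: A_seq=1200 A_ack=200 B_seq=200 B_ack=1000
After event 2: A_seq=1361 A_ack=200 B_seq=200 B_ack=1000
After event 3: A_seq=1361 A_ack=200 B_seq=200 B_ack=1361
After event 4: A_seq=1361 A_ack=200 B_seq=200 B_ack=1361

1361 200 200 1361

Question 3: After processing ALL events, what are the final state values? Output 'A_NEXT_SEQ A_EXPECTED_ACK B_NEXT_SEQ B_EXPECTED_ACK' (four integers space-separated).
Answer: 1361 311 311 1361

Derivation:
After event 0: A_seq=1063 A_ack=200 B_seq=200 B_ack=1000
After event 1: A_seq=1200 A_ack=200 B_seq=200 B_ack=1000
After event 2: A_seq=1361 A_ack=200 B_seq=200 B_ack=1000
After event 3: A_seq=1361 A_ack=200 B_seq=200 B_ack=1361
After event 4: A_seq=1361 A_ack=200 B_seq=200 B_ack=1361
After event 5: A_seq=1361 A_ack=200 B_seq=200 B_ack=1361
After event 6: A_seq=1361 A_ack=311 B_seq=311 B_ack=1361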